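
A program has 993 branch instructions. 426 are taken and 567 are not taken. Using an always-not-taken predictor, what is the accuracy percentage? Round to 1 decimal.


Predictor: always-not-taken
Correct predictions = 567
Accuracy = 567 / 993 * 100 = 57.1%

57.1


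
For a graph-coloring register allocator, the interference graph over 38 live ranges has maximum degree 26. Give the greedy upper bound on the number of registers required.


Greedy coloring never needs more than (max_degree + 1) colors: when coloring a vertex, at most max_degree neighbors are already colored.
Upper bound = 26 + 1 = 27

27


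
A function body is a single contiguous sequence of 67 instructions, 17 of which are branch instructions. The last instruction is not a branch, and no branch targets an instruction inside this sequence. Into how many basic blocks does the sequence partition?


With no in-sequence branch targets, the leaders are the first instruction plus the instruction after each branch.
Number of basic blocks = branches + 1
= 17 + 1 = 18

18


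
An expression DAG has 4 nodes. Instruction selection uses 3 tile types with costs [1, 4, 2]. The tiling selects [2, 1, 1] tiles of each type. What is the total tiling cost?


Total cost = sum(count_i * cost_i)
= 2*1 + 1*4 + 1*2
= 8

8


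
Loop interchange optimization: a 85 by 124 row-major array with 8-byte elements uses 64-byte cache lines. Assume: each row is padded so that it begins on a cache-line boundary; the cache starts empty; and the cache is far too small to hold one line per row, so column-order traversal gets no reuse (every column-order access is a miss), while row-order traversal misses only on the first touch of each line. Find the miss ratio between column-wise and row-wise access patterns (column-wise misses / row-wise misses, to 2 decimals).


Each row occupies 124 * 8 = 992 bytes and starts on a line boundary, so it spans ceil(992 / 64) = 16 cache lines.
Row-major traversal misses (one per line touched): 85 * ceil(124 * 8 / 64) = 1360
Column-major traversal misses (no reuse, every access misses): 85 * 124 = 10540
Ratio = 10540 / 1360 = 7.75

7.75


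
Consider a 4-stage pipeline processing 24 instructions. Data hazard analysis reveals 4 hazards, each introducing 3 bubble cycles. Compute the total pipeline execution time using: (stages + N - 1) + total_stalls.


Base cycles = 4 + 24 - 1 = 27
Total stalls = 4 * 3 = 12
Total = 27 + 12 = 39

39


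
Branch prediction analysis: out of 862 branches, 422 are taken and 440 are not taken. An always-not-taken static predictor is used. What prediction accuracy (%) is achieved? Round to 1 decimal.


Predictor: always-not-taken
Correct predictions = 440
Accuracy = 440 / 862 * 100 = 51.0%

51.0


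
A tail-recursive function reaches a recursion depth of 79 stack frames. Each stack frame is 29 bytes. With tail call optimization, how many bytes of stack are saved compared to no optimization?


Without TCO: 79 * 29 = 2291 bytes
With TCO: reuse 1 frame = 29 bytes
Savings = 2291 - 29 = 2262

2262


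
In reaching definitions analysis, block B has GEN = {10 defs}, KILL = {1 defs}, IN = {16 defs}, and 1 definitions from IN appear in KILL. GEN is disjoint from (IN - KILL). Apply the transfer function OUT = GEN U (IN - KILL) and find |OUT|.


IN - KILL: 16 - 1 = 15 surviving definitions
OUT = GEN + surviving = 10 + 15 = 25

25


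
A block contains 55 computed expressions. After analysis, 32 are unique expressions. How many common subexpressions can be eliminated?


CSE count = total expressions - unique expressions
= 55 - 32 = 23

23


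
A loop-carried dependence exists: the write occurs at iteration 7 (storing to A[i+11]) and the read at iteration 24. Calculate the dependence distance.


Distance = read iteration - write iteration
= 24 - 7 = 17

17


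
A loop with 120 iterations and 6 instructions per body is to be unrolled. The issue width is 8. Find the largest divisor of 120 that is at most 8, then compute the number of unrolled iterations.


Largest divisor of 120 <= 8 is 8
New iterations = 120 / 8 = 15

15


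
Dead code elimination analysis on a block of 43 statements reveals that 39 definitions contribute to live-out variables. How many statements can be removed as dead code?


Dead code = total statements - live definitions
= 43 - 39 = 4

4


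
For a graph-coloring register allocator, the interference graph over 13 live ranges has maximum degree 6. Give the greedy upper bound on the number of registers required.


Greedy coloring never needs more than (max_degree + 1) colors: when coloring a vertex, at most max_degree neighbors are already colored.
Upper bound = 6 + 1 = 7

7


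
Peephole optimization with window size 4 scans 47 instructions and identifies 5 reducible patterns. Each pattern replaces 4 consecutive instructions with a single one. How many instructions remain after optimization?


Each match removes 3 instructions.
Total removed = 5 * 3 = 15
Remaining = 47 - 15 = 32

32


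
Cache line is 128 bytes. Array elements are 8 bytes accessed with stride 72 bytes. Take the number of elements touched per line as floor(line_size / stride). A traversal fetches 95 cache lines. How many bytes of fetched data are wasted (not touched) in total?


Elements per line = floor(128 / 72) = 1
Bytes used per line = 1 * 8 = 8
Wasted per line = 128 - 8 = 120
Total wasted = 120 * 95 = 11400

11400


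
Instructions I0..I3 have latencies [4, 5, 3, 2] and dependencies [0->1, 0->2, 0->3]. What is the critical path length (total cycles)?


Compute longest path through dependency graph: dist(Ik) = max over predecessors of dist + latency(Ik).
dist(I0) = latency 4 = 4
dist(I1) = dist(I0) + 5 = 4 + 5 = 9
dist(I2) = dist(I0) + 3 = 4 + 3 = 7
dist(I3) = dist(I0) + 2 = 4 + 2 = 6
Critical path = max dist = 9

9


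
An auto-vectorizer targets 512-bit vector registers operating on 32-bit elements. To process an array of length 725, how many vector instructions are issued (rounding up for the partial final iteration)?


Width = 512 / 32 = 16 elements per vector op
Iterations = ceil(725 / 16) = 46

46


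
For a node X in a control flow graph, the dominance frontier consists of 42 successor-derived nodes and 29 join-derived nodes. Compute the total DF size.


DF(X) = direct successor contributions + join point contributions
= 42 + 29 = 71

71


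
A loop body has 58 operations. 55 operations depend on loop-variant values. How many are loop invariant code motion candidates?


Invariant candidates = total - loop-dependent
= 58 - 55 = 3

3


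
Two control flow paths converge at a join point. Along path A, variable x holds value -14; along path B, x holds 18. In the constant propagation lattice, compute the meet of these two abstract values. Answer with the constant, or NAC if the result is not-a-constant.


Meet operation: if both paths give the same constant, result is that constant; if they differ, result is NAC (not-a-constant).
Path A: -14, Path B: 18 -> differ
Result: not-a-constant -> NAC

NAC


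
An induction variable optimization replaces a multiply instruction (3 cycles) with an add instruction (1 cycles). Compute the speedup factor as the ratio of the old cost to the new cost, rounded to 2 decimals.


Ratio = mult_cost / add_cost = 3 / 1 = 3.0

3.0


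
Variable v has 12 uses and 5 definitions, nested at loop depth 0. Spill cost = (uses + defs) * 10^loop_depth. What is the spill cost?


uses + defs = 12 + 5 = 17
10^0 = 1
Spill cost = 17 * 1 = 17

17


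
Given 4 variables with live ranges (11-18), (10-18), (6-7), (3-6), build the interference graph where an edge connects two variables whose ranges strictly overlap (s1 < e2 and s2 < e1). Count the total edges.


Check all pairs for overlapping intervals.
Two intervals (s1,e1) and (s2,e2) overlap if s1 < e2 and s2 < e1.
v0 (11-18) vs v1..v3: overlaps v1 -> 1
v1 (10-18) vs v2..v3: overlaps none -> 0
v2 (6-7) vs v3: overlaps none -> 0
Total overlapping pairs = 1 + 0 + 0 = 1

1


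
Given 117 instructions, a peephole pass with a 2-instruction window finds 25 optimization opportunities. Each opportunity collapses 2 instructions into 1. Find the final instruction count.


Each match removes 1 instructions.
Total removed = 25 * 1 = 25
Remaining = 117 - 25 = 92

92


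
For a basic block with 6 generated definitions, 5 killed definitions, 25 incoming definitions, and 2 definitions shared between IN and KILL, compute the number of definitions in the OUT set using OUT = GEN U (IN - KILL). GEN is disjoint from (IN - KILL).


IN - KILL: 25 - 2 = 23 surviving definitions
OUT = GEN + surviving = 6 + 23 = 29

29


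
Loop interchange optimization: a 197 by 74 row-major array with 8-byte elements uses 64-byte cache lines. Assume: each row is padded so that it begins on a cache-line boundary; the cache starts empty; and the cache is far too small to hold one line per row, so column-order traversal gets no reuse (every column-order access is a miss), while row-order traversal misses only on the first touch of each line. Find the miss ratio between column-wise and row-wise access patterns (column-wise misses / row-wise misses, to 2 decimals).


Each row occupies 74 * 8 = 592 bytes and starts on a line boundary, so it spans ceil(592 / 64) = 10 cache lines.
Row-major traversal misses (one per line touched): 197 * ceil(74 * 8 / 64) = 1970
Column-major traversal misses (no reuse, every access misses): 197 * 74 = 14578
Ratio = 14578 / 1970 = 7.4

7.4


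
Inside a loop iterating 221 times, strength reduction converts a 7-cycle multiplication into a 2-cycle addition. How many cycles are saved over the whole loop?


Per-iteration saving = 7 - 2 = 5
Total saved = 221 * 5 = 1105

1105


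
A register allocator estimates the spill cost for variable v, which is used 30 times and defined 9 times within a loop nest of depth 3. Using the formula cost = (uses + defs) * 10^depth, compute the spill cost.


uses + defs = 30 + 9 = 39
10^3 = 1000
Spill cost = 39 * 1000 = 39000

39000


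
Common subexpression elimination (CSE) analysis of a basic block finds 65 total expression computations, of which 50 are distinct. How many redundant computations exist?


CSE count = total expressions - unique expressions
= 65 - 50 = 15

15


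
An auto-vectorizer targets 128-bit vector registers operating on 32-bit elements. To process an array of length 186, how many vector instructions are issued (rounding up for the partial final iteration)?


Width = 128 / 32 = 4 elements per vector op
Iterations = ceil(186 / 4) = 47

47


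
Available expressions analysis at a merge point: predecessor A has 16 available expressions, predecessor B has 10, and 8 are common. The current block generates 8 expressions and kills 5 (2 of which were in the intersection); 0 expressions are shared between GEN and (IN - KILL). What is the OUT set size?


IN = intersection of predecessors = 8
IN - KILL = 8 - 2 = 6
|OUT| = |GEN| + |IN - KILL| - |GEN ∩ (IN - KILL)| = 8 + 6 - 0 = 14

14


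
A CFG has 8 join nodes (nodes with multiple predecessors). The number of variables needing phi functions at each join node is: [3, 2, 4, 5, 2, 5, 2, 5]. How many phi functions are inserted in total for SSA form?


Total phi functions = sum of phi functions at each join node
= 3 + 2 + 4 + 5 + 2 + 5 + 2 + 5 = 28

28


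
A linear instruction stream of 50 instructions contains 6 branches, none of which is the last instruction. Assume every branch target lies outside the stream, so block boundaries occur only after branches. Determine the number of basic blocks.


With no in-sequence branch targets, the leaders are the first instruction plus the instruction after each branch.
Number of basic blocks = branches + 1
= 6 + 1 = 7

7


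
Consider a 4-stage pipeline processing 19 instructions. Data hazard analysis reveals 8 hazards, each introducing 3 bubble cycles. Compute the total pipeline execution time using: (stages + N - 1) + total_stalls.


Base cycles = 4 + 19 - 1 = 22
Total stalls = 8 * 3 = 24
Total = 22 + 24 = 46

46


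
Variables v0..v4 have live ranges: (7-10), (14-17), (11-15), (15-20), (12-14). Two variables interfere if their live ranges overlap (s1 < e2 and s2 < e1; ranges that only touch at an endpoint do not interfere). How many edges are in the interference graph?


Check all pairs for overlapping intervals.
Two intervals (s1,e1) and (s2,e2) overlap if s1 < e2 and s2 < e1.
v0 (7-10) vs v1..v4: overlaps none -> 0
v1 (14-17) vs v2..v4: overlaps v2, v3 -> 2
v2 (11-15) vs v3..v4: overlaps v4 -> 1
v3 (15-20) vs v4: overlaps none -> 0
Total overlapping pairs = 0 + 2 + 1 + 0 = 3

3


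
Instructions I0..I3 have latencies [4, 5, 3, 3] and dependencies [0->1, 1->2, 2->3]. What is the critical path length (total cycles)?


Compute longest path through dependency graph: dist(Ik) = max over predecessors of dist + latency(Ik).
dist(I0) = latency 4 = 4
dist(I1) = dist(I0) + 5 = 4 + 5 = 9
dist(I2) = dist(I1) + 3 = 9 + 3 = 12
dist(I3) = dist(I2) + 3 = 12 + 3 = 15
Critical path = max dist = 15

15


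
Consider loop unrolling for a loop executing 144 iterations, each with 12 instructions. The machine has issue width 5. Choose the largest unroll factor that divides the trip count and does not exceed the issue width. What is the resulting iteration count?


Largest divisor of 144 <= 5 is 4
New iterations = 144 / 4 = 36

36


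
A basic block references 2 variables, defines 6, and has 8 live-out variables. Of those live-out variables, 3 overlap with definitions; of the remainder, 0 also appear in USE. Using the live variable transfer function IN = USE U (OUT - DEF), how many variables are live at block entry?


OUT - DEF: 8 - 3 = 5
|IN| = |USE| + |OUT - DEF| - |USE ∩ (OUT - DEF)| = 2 + 5 - 0 = 7

7


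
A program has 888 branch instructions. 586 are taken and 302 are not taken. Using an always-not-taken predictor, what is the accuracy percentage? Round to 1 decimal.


Predictor: always-not-taken
Correct predictions = 302
Accuracy = 302 / 888 * 100 = 34.0%

34.0


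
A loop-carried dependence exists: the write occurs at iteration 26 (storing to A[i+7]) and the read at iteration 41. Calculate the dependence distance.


Distance = read iteration - write iteration
= 41 - 26 = 15

15


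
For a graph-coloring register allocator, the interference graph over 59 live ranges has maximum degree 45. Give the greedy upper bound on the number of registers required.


Greedy coloring never needs more than (max_degree + 1) colors: when coloring a vertex, at most max_degree neighbors are already colored.
Upper bound = 45 + 1 = 46

46


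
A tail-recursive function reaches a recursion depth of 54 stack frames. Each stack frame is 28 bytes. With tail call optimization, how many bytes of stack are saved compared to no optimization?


Without TCO: 54 * 28 = 1512 bytes
With TCO: reuse 1 frame = 28 bytes
Savings = 1512 - 28 = 1484

1484


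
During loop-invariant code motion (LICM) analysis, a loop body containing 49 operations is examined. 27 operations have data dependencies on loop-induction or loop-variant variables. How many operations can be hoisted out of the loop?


Invariant candidates = total - loop-dependent
= 49 - 27 = 22

22


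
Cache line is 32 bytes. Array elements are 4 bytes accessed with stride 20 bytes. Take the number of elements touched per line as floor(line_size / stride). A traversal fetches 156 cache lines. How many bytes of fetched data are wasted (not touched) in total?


Elements per line = floor(32 / 20) = 1
Bytes used per line = 1 * 4 = 4
Wasted per line = 32 - 4 = 28
Total wasted = 28 * 156 = 4368

4368


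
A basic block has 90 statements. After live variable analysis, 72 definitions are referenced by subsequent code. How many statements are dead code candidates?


Dead code = total statements - live definitions
= 90 - 72 = 18

18


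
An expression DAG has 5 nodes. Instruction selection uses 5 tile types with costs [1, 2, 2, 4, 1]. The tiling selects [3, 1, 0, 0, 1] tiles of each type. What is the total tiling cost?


Total cost = sum(count_i * cost_i)
= 3*1 + 1*2 + 0*2 + 0*4 + 1*1
= 6

6


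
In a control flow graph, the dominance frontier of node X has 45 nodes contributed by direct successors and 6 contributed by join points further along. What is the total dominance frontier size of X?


DF(X) = direct successor contributions + join point contributions
= 45 + 6 = 51

51


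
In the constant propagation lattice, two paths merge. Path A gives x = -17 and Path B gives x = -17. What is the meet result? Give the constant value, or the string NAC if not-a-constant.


Meet operation: if both paths give the same constant, result is that constant; if they differ, result is NAC (not-a-constant).
Path A: -17, Path B: -17 -> equal
Result: constant -> -17

-17


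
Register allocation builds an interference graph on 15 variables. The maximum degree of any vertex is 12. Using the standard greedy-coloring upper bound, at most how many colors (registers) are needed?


Greedy coloring never needs more than (max_degree + 1) colors: when coloring a vertex, at most max_degree neighbors are already colored.
Upper bound = 12 + 1 = 13

13


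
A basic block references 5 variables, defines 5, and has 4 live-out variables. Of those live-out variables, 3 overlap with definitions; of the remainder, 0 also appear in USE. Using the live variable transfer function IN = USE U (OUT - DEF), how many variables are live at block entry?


OUT - DEF: 4 - 3 = 1
|IN| = |USE| + |OUT - DEF| - |USE ∩ (OUT - DEF)| = 5 + 1 - 0 = 6

6


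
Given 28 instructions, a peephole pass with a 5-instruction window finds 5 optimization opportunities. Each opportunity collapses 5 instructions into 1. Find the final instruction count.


Each match removes 4 instructions.
Total removed = 5 * 4 = 20
Remaining = 28 - 20 = 8

8


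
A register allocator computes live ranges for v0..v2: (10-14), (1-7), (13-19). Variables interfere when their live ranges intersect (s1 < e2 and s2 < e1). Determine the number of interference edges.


Check all pairs for overlapping intervals.
Two intervals (s1,e1) and (s2,e2) overlap if s1 < e2 and s2 < e1.
v0 (10-14) vs v1..v2: overlaps v2 -> 1
v1 (1-7) vs v2: overlaps none -> 0
Total overlapping pairs = 1 + 0 = 1

1


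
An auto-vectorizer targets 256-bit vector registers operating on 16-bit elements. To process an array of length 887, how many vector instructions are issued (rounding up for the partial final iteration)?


Width = 256 / 16 = 16 elements per vector op
Iterations = ceil(887 / 16) = 56

56


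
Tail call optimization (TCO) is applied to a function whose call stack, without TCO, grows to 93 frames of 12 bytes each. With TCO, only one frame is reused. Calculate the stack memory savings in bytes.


Without TCO: 93 * 12 = 1116 bytes
With TCO: reuse 1 frame = 12 bytes
Savings = 1116 - 12 = 1104

1104


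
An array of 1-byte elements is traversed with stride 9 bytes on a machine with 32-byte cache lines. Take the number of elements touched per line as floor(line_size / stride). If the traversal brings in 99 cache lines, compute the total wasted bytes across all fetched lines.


Elements per line = floor(32 / 9) = 3
Bytes used per line = 3 * 1 = 3
Wasted per line = 32 - 3 = 29
Total wasted = 29 * 99 = 2871

2871


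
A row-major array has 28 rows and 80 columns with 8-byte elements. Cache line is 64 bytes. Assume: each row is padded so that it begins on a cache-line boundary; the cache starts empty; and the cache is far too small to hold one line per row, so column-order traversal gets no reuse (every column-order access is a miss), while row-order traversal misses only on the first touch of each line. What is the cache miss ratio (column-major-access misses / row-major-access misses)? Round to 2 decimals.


Each row occupies 80 * 8 = 640 bytes and starts on a line boundary, so it spans ceil(640 / 64) = 10 cache lines.
Row-major traversal misses (one per line touched): 28 * ceil(80 * 8 / 64) = 280
Column-major traversal misses (no reuse, every access misses): 28 * 80 = 2240
Ratio = 2240 / 280 = 8.0

8.0


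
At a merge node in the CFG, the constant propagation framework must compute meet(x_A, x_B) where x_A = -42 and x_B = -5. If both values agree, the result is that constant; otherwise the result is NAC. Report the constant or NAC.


Meet operation: if both paths give the same constant, result is that constant; if they differ, result is NAC (not-a-constant).
Path A: -42, Path B: -5 -> differ
Result: not-a-constant -> NAC

NAC


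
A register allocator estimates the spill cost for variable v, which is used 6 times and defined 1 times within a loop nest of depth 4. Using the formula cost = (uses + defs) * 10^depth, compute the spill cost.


uses + defs = 6 + 1 = 7
10^4 = 10000
Spill cost = 7 * 10000 = 70000

70000


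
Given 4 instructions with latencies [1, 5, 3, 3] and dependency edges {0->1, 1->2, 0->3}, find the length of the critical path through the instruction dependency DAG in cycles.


Compute longest path through dependency graph: dist(Ik) = max over predecessors of dist + latency(Ik).
dist(I0) = latency 1 = 1
dist(I1) = dist(I0) + 5 = 1 + 5 = 6
dist(I2) = dist(I1) + 3 = 6 + 3 = 9
dist(I3) = dist(I0) + 3 = 1 + 3 = 4
Critical path = max dist = 9

9


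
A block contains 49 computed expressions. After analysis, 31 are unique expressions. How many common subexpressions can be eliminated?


CSE count = total expressions - unique expressions
= 49 - 31 = 18

18


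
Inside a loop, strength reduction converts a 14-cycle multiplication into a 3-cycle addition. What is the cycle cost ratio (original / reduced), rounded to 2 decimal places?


Ratio = mult_cost / add_cost = 14 / 3 = 4.67

4.67


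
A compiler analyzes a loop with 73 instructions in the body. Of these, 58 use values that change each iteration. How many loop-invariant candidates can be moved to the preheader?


Invariant candidates = total - loop-dependent
= 73 - 58 = 15

15


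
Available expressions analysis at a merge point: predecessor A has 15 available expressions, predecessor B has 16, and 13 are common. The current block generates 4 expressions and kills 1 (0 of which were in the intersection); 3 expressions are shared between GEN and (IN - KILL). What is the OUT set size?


IN = intersection of predecessors = 13
IN - KILL = 13 - 0 = 13
|OUT| = |GEN| + |IN - KILL| - |GEN ∩ (IN - KILL)| = 4 + 13 - 3 = 14

14


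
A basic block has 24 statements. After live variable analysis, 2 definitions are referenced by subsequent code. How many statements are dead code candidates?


Dead code = total statements - live definitions
= 24 - 2 = 22

22


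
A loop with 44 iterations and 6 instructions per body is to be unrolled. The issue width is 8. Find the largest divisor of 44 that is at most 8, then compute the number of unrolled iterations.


Largest divisor of 44 <= 8 is 4
New iterations = 44 / 4 = 11

11


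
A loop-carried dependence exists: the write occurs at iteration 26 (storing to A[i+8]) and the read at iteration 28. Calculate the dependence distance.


Distance = read iteration - write iteration
= 28 - 26 = 2

2


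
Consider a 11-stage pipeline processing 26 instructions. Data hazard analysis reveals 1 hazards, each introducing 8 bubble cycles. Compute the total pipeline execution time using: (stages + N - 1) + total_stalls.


Base cycles = 11 + 26 - 1 = 36
Total stalls = 1 * 8 = 8
Total = 36 + 8 = 44

44


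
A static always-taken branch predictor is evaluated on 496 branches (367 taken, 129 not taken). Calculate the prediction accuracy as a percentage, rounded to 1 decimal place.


Predictor: always-taken
Correct predictions = 367
Accuracy = 367 / 496 * 100 = 74.0%

74.0


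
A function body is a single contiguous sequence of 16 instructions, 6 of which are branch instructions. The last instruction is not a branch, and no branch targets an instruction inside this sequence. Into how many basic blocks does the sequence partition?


With no in-sequence branch targets, the leaders are the first instruction plus the instruction after each branch.
Number of basic blocks = branches + 1
= 6 + 1 = 7

7


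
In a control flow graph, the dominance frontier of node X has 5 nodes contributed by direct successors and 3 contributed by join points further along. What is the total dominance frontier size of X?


DF(X) = direct successor contributions + join point contributions
= 5 + 3 = 8

8


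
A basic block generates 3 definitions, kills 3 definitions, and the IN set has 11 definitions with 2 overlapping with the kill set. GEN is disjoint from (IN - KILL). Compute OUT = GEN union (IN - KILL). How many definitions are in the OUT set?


IN - KILL: 11 - 2 = 9 surviving definitions
OUT = GEN + surviving = 3 + 9 = 12

12


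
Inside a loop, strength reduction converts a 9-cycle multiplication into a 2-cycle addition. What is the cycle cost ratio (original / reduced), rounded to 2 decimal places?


Ratio = mult_cost / add_cost = 9 / 2 = 4.5

4.5


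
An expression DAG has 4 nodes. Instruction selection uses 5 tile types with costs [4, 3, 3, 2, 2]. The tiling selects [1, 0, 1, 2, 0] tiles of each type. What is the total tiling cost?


Total cost = sum(count_i * cost_i)
= 1*4 + 0*3 + 1*3 + 2*2 + 0*2
= 11

11


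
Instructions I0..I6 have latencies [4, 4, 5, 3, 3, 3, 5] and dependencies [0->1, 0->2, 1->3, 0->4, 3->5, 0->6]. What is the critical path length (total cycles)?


Compute longest path through dependency graph: dist(Ik) = max over predecessors of dist + latency(Ik).
dist(I0) = latency 4 = 4
dist(I1) = dist(I0) + 4 = 4 + 4 = 8
dist(I2) = dist(I0) + 5 = 4 + 5 = 9
dist(I3) = dist(I1) + 3 = 8 + 3 = 11
dist(I4) = dist(I0) + 3 = 4 + 3 = 7
dist(I5) = dist(I3) + 3 = 11 + 3 = 14
dist(I6) = dist(I0) + 5 = 4 + 5 = 9
Critical path = max dist = 14

14


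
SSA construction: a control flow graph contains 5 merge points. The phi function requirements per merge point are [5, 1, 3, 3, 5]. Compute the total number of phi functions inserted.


Total phi functions = sum of phi functions at each join node
= 5 + 1 + 3 + 3 + 5 = 17

17


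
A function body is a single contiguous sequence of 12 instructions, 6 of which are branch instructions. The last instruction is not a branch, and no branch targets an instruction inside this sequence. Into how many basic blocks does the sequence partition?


With no in-sequence branch targets, the leaders are the first instruction plus the instruction after each branch.
Number of basic blocks = branches + 1
= 6 + 1 = 7

7


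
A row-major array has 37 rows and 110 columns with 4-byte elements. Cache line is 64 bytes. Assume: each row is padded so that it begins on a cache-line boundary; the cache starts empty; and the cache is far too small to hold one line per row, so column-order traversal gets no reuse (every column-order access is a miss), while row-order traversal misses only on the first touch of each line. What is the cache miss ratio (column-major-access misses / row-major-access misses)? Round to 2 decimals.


Each row occupies 110 * 4 = 440 bytes and starts on a line boundary, so it spans ceil(440 / 64) = 7 cache lines.
Row-major traversal misses (one per line touched): 37 * ceil(110 * 4 / 64) = 259
Column-major traversal misses (no reuse, every access misses): 37 * 110 = 4070
Ratio = 4070 / 259 = 15.71

15.71


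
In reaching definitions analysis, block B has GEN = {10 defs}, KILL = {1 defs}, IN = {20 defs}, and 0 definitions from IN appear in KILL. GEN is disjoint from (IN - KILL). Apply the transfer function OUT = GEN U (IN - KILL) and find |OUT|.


IN - KILL: 20 - 0 = 20 surviving definitions
OUT = GEN + surviving = 10 + 20 = 30

30


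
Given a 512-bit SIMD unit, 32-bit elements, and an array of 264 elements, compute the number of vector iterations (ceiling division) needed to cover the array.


Width = 512 / 32 = 16 elements per vector op
Iterations = ceil(264 / 16) = 17

17


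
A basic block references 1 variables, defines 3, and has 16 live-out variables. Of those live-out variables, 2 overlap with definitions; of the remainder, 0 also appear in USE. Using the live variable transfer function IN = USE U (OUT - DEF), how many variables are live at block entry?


OUT - DEF: 16 - 2 = 14
|IN| = |USE| + |OUT - DEF| - |USE ∩ (OUT - DEF)| = 1 + 14 - 0 = 15

15


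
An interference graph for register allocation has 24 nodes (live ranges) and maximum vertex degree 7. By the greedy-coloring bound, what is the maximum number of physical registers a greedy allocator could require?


Greedy coloring never needs more than (max_degree + 1) colors: when coloring a vertex, at most max_degree neighbors are already colored.
Upper bound = 7 + 1 = 8

8


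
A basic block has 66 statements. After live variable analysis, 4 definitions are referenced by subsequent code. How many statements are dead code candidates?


Dead code = total statements - live definitions
= 66 - 4 = 62

62


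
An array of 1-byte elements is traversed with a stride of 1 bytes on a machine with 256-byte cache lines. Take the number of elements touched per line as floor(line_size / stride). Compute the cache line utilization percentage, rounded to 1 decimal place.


Elements per cache line = floor(256 / 1) = 256
Bytes used = 256 * 1 = 256
Utilization = 256 / 256 * 100 = 100.0%

100.0


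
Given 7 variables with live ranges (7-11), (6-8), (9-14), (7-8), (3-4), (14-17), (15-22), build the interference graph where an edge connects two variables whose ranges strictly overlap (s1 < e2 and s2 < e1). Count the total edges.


Check all pairs for overlapping intervals.
Two intervals (s1,e1) and (s2,e2) overlap if s1 < e2 and s2 < e1.
v0 (7-11) vs v1..v6: overlaps v1, v2, v3 -> 3
v1 (6-8) vs v2..v6: overlaps v3 -> 1
v2 (9-14) vs v3..v6: overlaps none -> 0
v3 (7-8) vs v4..v6: overlaps none -> 0
v4 (3-4) vs v5..v6: overlaps none -> 0
v5 (14-17) vs v6: overlaps v6 -> 1
Total overlapping pairs = 3 + 1 + 0 + 0 + 0 + 1 = 5

5


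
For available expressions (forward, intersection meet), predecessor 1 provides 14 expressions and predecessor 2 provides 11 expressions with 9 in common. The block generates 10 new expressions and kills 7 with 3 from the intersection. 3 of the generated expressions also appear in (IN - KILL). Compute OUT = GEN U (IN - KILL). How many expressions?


IN = intersection of predecessors = 9
IN - KILL = 9 - 3 = 6
|OUT| = |GEN| + |IN - KILL| - |GEN ∩ (IN - KILL)| = 10 + 6 - 3 = 13

13


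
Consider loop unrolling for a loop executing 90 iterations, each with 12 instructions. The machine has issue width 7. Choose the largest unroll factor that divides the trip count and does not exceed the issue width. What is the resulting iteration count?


Largest divisor of 90 <= 7 is 6
New iterations = 90 / 6 = 15

15


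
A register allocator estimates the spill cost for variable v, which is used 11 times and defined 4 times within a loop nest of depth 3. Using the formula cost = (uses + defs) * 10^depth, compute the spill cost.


uses + defs = 11 + 4 = 15
10^3 = 1000
Spill cost = 15 * 1000 = 15000

15000


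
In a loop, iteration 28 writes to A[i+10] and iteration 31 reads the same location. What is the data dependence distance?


Distance = read iteration - write iteration
= 31 - 28 = 3

3


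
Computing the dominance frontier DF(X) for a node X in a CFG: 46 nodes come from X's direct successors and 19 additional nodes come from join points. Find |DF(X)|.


DF(X) = direct successor contributions + join point contributions
= 46 + 19 = 65

65


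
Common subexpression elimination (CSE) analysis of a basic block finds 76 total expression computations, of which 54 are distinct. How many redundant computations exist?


CSE count = total expressions - unique expressions
= 76 - 54 = 22

22


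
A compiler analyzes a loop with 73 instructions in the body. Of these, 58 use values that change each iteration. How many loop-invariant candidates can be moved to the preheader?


Invariant candidates = total - loop-dependent
= 73 - 58 = 15

15


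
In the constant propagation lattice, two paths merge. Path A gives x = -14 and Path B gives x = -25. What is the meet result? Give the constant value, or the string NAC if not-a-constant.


Meet operation: if both paths give the same constant, result is that constant; if they differ, result is NAC (not-a-constant).
Path A: -14, Path B: -25 -> differ
Result: not-a-constant -> NAC

NAC


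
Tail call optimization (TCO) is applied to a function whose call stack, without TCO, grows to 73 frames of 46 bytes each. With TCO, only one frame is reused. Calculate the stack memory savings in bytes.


Without TCO: 73 * 46 = 3358 bytes
With TCO: reuse 1 frame = 46 bytes
Savings = 3358 - 46 = 3312

3312


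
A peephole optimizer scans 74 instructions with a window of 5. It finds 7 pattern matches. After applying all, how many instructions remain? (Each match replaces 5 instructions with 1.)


Each match removes 4 instructions.
Total removed = 7 * 4 = 28
Remaining = 74 - 28 = 46

46


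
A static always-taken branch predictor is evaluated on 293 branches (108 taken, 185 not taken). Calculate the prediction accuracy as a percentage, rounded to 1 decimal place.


Predictor: always-taken
Correct predictions = 108
Accuracy = 108 / 293 * 100 = 36.9%

36.9


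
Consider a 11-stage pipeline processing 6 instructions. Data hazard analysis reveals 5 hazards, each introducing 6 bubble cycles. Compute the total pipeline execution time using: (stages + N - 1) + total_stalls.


Base cycles = 11 + 6 - 1 = 16
Total stalls = 5 * 6 = 30
Total = 16 + 30 = 46

46


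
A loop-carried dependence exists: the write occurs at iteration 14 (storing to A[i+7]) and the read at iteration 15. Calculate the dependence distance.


Distance = read iteration - write iteration
= 15 - 14 = 1

1


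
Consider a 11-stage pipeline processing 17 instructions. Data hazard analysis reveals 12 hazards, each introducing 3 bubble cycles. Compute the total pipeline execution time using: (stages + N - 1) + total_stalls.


Base cycles = 11 + 17 - 1 = 27
Total stalls = 12 * 3 = 36
Total = 27 + 36 = 63

63


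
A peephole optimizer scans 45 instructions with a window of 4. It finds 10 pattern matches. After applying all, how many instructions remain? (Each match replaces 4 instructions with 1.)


Each match removes 3 instructions.
Total removed = 10 * 3 = 30
Remaining = 45 - 30 = 15

15


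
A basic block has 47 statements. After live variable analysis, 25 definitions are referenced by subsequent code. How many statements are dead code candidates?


Dead code = total statements - live definitions
= 47 - 25 = 22

22


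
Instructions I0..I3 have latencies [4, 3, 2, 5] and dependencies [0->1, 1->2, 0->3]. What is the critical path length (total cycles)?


Compute longest path through dependency graph: dist(Ik) = max over predecessors of dist + latency(Ik).
dist(I0) = latency 4 = 4
dist(I1) = dist(I0) + 3 = 4 + 3 = 7
dist(I2) = dist(I1) + 2 = 7 + 2 = 9
dist(I3) = dist(I0) + 5 = 4 + 5 = 9
Critical path = max dist = 9

9


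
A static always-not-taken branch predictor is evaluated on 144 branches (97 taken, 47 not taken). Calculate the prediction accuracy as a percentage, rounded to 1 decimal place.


Predictor: always-not-taken
Correct predictions = 47
Accuracy = 47 / 144 * 100 = 32.6%

32.6


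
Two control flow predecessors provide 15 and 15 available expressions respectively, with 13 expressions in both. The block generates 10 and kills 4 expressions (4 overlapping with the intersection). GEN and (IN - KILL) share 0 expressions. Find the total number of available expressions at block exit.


IN = intersection of predecessors = 13
IN - KILL = 13 - 4 = 9
|OUT| = |GEN| + |IN - KILL| - |GEN ∩ (IN - KILL)| = 10 + 9 - 0 = 19

19


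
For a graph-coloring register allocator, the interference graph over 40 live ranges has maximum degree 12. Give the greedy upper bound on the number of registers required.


Greedy coloring never needs more than (max_degree + 1) colors: when coloring a vertex, at most max_degree neighbors are already colored.
Upper bound = 12 + 1 = 13

13


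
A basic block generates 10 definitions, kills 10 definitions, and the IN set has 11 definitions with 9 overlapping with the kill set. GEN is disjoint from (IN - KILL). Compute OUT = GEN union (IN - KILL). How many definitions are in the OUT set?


IN - KILL: 11 - 9 = 2 surviving definitions
OUT = GEN + surviving = 10 + 2 = 12

12


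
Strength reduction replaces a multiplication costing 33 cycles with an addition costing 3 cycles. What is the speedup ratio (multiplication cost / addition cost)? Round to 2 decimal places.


Ratio = mult_cost / add_cost = 33 / 3 = 11.0

11.0


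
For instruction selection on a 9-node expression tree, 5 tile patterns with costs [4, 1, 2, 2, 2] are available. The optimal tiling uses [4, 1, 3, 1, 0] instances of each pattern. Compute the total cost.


Total cost = sum(count_i * cost_i)
= 4*4 + 1*1 + 3*2 + 1*2 + 0*2
= 25

25


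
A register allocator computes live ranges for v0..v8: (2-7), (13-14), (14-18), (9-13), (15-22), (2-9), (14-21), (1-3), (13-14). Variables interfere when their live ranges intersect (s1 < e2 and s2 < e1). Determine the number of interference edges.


Check all pairs for overlapping intervals.
Two intervals (s1,e1) and (s2,e2) overlap if s1 < e2 and s2 < e1.
v0 (2-7) vs v1..v8: overlaps v5, v7 -> 2
v1 (13-14) vs v2..v8: overlaps v8 -> 1
v2 (14-18) vs v3..v8: overlaps v4, v6 -> 2
v3 (9-13) vs v4..v8: overlaps none -> 0
v4 (15-22) vs v5..v8: overlaps v6 -> 1
v5 (2-9) vs v6..v8: overlaps v7 -> 1
v6 (14-21) vs v7..v8: overlaps none -> 0
v7 (1-3) vs v8: overlaps none -> 0
Total overlapping pairs = 2 + 1 + 2 + 0 + 1 + 1 + 0 + 0 = 7

7


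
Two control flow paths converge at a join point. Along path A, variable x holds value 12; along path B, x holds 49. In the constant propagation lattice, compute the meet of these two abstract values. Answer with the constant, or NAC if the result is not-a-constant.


Meet operation: if both paths give the same constant, result is that constant; if they differ, result is NAC (not-a-constant).
Path A: 12, Path B: 49 -> differ
Result: not-a-constant -> NAC

NAC


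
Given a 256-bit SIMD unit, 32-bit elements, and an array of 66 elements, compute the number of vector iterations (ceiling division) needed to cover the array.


Width = 256 / 32 = 8 elements per vector op
Iterations = ceil(66 / 8) = 9

9


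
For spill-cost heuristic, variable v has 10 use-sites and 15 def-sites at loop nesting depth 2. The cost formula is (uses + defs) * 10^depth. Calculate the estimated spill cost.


uses + defs = 10 + 15 = 25
10^2 = 100
Spill cost = 25 * 100 = 2500

2500


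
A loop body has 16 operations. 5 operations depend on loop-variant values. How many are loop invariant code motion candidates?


Invariant candidates = total - loop-dependent
= 16 - 5 = 11

11


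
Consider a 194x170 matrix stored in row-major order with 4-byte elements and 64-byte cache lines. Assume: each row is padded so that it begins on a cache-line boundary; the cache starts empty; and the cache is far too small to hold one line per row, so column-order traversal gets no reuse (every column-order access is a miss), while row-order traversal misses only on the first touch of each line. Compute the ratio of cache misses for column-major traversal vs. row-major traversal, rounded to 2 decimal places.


Each row occupies 170 * 4 = 680 bytes and starts on a line boundary, so it spans ceil(680 / 64) = 11 cache lines.
Row-major traversal misses (one per line touched): 194 * ceil(170 * 4 / 64) = 2134
Column-major traversal misses (no reuse, every access misses): 194 * 170 = 32980
Ratio = 32980 / 2134 = 15.45

15.45
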